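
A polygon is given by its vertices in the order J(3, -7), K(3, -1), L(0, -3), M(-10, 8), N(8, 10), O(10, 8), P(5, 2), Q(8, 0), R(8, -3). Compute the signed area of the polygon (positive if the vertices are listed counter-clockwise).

Σ = (18) + (-9) + (-30) + (-164) + (-36) + (-20) + (-16) + (-24) + (-47) = -328
Signed area = Σ/2 = -164 (negative ⇒ clockwise traversal).

-164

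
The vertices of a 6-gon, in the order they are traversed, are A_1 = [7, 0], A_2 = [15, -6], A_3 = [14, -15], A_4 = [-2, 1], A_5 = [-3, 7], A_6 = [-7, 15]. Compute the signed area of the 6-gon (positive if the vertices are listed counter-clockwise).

-155.5

Apply Gauss's area formula: 2A = Σ (x_i·y_{i+1} − x_{i+1}·y_i), indices taken mod 6.
A_1→A_2: (7)(-6) − (15)(0) = -42
A_2→A_3: (15)(-15) − (14)(-6) = -141
A_3→A_4: (14)(1) − (-2)(-15) = -16
A_4→A_5: (-2)(7) − (-3)(1) = -11
A_5→A_6: (-3)(15) − (-7)(7) = 4
A_6→A_1: (-7)(0) − (7)(15) = -105
Σ = -311
Signed area = Σ/2 = -155.5 (negative ⇒ clockwise traversal).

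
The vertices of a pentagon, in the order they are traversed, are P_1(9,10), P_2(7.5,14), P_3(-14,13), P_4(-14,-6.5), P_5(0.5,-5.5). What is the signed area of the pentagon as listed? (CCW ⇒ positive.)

P_1→P_2: (9)(14) − (7.5)(10) = 51
P_2→P_3: (7.5)(13) − (-14)(14) = 293.5
P_3→P_4: (-14)(-6.5) − (-14)(13) = 273
P_4→P_5: (-14)(-5.5) − (0.5)(-6.5) = 80.25
P_5→P_1: (0.5)(10) − (9)(-5.5) = 54.5
Σ = 752.25
Signed area = Σ/2 = 376.125 (positive ⇒ counter-clockwise traversal).

376.125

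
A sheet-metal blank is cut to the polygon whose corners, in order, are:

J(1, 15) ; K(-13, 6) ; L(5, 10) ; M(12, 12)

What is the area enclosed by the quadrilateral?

74.5

Apply the shoelace formula: 2A = Σ (x_i·y_{i+1} − x_{i+1}·y_i), indices taken mod 4.
Cross-terms: 201, -160, -60, 168  ⇒  Σ = 149
Area = |Σ|/2 = 74.5.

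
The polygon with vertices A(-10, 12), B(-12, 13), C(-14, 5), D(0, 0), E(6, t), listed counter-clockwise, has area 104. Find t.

0

Write out the shoelace sum; only the two edges meeting at E involve t:
2·Area = [(0·t − 6·0) + (6·12 − (-10)·t)] + 136
       = 10·t + 208 = 208
⇒ t = 0.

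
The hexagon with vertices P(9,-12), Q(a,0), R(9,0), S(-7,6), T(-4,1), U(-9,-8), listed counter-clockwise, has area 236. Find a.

15

The doubled signed area Σ (x_i y_{i+1} − x_{i+1} y_i) is linear in a.
With a=0 it equals 292; the coefficient of a is 12 (from the two edges through Q).
So 12·a + 292 = 2·236 = 472 ⇒ a = 15.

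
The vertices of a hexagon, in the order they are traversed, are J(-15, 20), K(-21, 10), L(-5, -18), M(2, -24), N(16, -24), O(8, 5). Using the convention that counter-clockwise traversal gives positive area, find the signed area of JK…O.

848.5

Apply Gauss's area formula: 2A = Σ (x_i·y_{i+1} − x_{i+1}·y_i), indices taken mod 6.
Σ = (270) + (428) + (156) + (336) + (272) + (235) = 1697
Signed area = Σ/2 = 848.5 (positive ⇒ counter-clockwise traversal).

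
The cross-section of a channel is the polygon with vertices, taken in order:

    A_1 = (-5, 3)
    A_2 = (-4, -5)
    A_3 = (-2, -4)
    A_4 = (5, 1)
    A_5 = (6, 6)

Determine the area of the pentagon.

66.5

A_1→A_2: (-5)(-5) − (-4)(3) = 37
A_2→A_3: (-4)(-4) − (-2)(-5) = 6
A_3→A_4: (-2)(1) − (5)(-4) = 18
A_4→A_5: (5)(6) − (6)(1) = 24
A_5→A_1: (6)(3) − (-5)(6) = 48
Σ = 133
Area = |Σ|/2 = 66.5.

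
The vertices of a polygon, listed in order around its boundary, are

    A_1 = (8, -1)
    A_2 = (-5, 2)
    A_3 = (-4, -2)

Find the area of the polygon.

24.5

Apply the shoelace formula: 2A = Σ (x_i·y_{i+1} − x_{i+1}·y_i), indices taken mod 3.
A_1→A_2: (8)(2) − (-5)(-1) = 11
A_2→A_3: (-5)(-2) − (-4)(2) = 18
A_3→A_1: (-4)(-1) − (8)(-2) = 20
Σ = 49
Area = |Σ|/2 = 24.5.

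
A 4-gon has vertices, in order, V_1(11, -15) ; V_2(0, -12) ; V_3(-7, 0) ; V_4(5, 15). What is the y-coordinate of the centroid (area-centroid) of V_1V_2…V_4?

-333/187

Apply the shoelace formula. First the cross-terms c_i = x_i·y_{i+1} − x_{i+1}·y_i:
  -132, -84, -105, -240  ⇒  2A = -561, A = -280.5.
Then Σ (y_i + y_{i+1})·c_i = 2997, so ȳ = 2997 / (6·(-280.5)) = -333/187.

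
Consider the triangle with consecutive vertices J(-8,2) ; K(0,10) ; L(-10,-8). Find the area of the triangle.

32

Apply the shoelace formula: 2A = Σ (x_i·y_{i+1} − x_{i+1}·y_i), indices taken mod 3.
J→K: (-8)(10) − (0)(2) = -80
K→L: (0)(-8) − (-10)(10) = 100
L→J: (-10)(2) − (-8)(-8) = -84
Σ = -64
Area = |Σ|/2 = 32.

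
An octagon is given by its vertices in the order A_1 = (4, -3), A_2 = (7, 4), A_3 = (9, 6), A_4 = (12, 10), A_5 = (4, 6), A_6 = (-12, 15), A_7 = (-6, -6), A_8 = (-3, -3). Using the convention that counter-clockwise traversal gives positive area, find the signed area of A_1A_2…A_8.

204

Σ = (37) + (6) + (18) + (32) + (132) + (162) + (0) + (21) = 408
Signed area = Σ/2 = 204 (positive ⇒ counter-clockwise traversal).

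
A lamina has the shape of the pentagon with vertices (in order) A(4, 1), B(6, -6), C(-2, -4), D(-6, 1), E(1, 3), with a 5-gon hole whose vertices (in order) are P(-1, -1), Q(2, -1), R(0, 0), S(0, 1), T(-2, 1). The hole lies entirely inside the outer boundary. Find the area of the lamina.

Outer boundary:
Apply Gauss's area formula: 2A = Σ (x_i·y_{i+1} − x_{i+1}·y_i), indices taken mod 5.
Σ = (-30) + (-36) + (-26) + (-19) + (-11) = -122
Area = |Σ|/2 = 61.
Hole:
Apply the shoelace formula: 2A = Σ (x_i·y_{i+1} − x_{i+1}·y_i), indices taken mod 5.
Σ = (3) + (0) + (0) + (2) + (3) = 8
Area = |Σ|/2 = 4.
Net area = 61 − 4 = 57.

57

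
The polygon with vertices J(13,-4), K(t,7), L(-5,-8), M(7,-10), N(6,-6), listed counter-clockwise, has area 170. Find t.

The doubled signed area Σ (x_i y_{i+1} − x_{i+1} y_i) is linear in t.
With t=0 it equals 304; the coefficient of t is -4 (from the two edges through K).
So -4·t + 304 = 2·170 = 340 ⇒ t = -9.

-9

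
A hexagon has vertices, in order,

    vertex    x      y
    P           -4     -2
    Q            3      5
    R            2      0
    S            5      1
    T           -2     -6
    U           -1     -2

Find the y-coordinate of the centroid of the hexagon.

Apply the shoelace formula. First the cross-terms c_i = x_i·y_{i+1} − x_{i+1}·y_i:
  -14, -10, 2, -28, -2, -6  ⇒  2A = -58, A = -29.
Then Σ (y_i + y_{i+1})·c_i = 90, so ȳ = 90 / (6·(-29)) = -15/29.

-15/29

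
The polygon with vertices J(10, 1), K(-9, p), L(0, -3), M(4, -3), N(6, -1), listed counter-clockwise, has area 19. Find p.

-4

Write out the shoelace sum; only the two edges meeting at K involve p:
2·Area = [(10·p − (-9)·1) + ((-9)·(-3) − 0·p)] + 42
       = 10·p + 78 = 38
⇒ p = -4.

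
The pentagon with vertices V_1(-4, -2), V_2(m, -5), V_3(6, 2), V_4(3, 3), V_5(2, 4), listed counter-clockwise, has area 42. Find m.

The doubled signed area Σ (x_i y_{i+1} − x_{i+1} y_i) is linear in m.
With m=0 it equals 80; the coefficient of m is 4 (from the two edges through V_2).
So 4·m + 80 = 2·42 = 84 ⇒ m = 1.

1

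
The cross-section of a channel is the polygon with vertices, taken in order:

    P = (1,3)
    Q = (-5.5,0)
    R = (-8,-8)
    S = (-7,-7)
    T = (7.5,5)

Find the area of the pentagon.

P→Q: (1)(0) − (-5.5)(3) = 16.5
Q→R: (-5.5)(-8) − (-8)(0) = 44
R→S: (-8)(-7) − (-7)(-8) = 0
S→T: (-7)(5) − (7.5)(-7) = 17.5
T→P: (7.5)(3) − (1)(5) = 17.5
Σ = 95.5
Area = |Σ|/2 = 47.75.

47.75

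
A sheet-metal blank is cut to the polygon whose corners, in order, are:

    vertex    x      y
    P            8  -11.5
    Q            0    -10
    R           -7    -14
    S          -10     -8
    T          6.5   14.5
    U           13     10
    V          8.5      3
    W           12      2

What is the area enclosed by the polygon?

Apply the shoelace (surveyor's) formula: 2A = Σ (x_i·y_{i+1} − x_{i+1}·y_i), indices taken mod 8.
Σ = (-80) + (-70) + (-84) + (-93) + (-123.5) + (-46) + (-19) + (-154) = -669.5
Area = |Σ|/2 = 334.75.

334.75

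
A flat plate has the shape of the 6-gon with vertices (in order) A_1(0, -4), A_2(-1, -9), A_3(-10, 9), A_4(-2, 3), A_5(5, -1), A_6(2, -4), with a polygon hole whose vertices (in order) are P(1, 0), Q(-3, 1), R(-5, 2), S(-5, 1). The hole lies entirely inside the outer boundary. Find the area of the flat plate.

75

Outer boundary:
Apply the surveyor's formula: 2A = Σ (x_i·y_{i+1} − x_{i+1}·y_i), indices taken mod 6.
Σ = (-4) + (-99) + (-12) + (-13) + (-18) + (-8) = -154
Area = |Σ|/2 = 77.
Hole:
Σ = (1) + (-1) + (5) + (-1) = 4
Area = |Σ|/2 = 2.
Net area = 77 − 2 = 75.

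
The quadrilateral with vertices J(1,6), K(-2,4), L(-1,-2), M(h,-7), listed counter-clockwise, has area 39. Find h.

The doubled signed area Σ (x_i y_{i+1} − x_{i+1} y_i) is linear in h.
With h=0 it equals 38; the coefficient of h is 8 (from the two edges through M).
So 8·h + 38 = 2·39 = 78 ⇒ h = 5.

5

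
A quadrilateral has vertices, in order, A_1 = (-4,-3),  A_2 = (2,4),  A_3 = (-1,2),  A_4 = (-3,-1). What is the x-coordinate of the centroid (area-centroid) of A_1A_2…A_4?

Apply Gauss's area formula. First the cross-terms c_i = x_i·y_{i+1} − x_{i+1}·y_i:
  -10, 8, 7, 5  ⇒  2A = 10, A = 5.
Then Σ (x_i + x_{i+1})·c_i = -35, so x̄ = -35 / (6·5) = -7/6.

-7/6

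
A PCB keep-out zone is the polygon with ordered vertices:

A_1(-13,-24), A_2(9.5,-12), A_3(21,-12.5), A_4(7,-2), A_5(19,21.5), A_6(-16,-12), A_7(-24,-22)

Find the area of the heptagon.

Apply the shoelace (surveyor's) formula: 2A = Σ (x_i·y_{i+1} − x_{i+1}·y_i), indices taken mod 7.
A_1→A_2: (-13)(-12) − (9.5)(-24) = 384
A_2→A_3: (9.5)(-12.5) − (21)(-12) = 133.25
A_3→A_4: (21)(-2) − (7)(-12.5) = 45.5
A_4→A_5: (7)(21.5) − (19)(-2) = 188.5
A_5→A_6: (19)(-12) − (-16)(21.5) = 116
A_6→A_7: (-16)(-22) − (-24)(-12) = 64
A_7→A_1: (-24)(-24) − (-13)(-22) = 290
Σ = 1221.25
Area = |Σ|/2 = 610.625.

610.625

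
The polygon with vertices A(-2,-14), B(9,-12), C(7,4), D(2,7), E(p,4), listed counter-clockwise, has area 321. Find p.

Write out the shoelace sum; only the two edges meeting at E involve p:
2·Area = [(2·4 − p·7) + (p·(-14) − (-2)·4)] + 311
       = -21·p + 327 = 642
⇒ p = -15.

-15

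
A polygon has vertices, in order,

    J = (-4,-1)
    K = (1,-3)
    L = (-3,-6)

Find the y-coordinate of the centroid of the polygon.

-10/3

Apply the surveyor's formula. First the cross-terms c_i = x_i·y_{i+1} − x_{i+1}·y_i:
  13, -15, -21  ⇒  2A = -23, A = -11.5.
Then Σ (y_i + y_{i+1})·c_i = 230, so ȳ = 230 / (6·(-11.5)) = -10/3.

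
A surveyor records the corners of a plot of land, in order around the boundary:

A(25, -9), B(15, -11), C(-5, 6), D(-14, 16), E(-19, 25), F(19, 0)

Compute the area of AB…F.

396.5

Apply the shoelace formula: 2A = Σ (x_i·y_{i+1} − x_{i+1}·y_i), indices taken mod 6.
A→B: (25)(-11) − (15)(-9) = -140
B→C: (15)(6) − (-5)(-11) = 35
C→D: (-5)(16) − (-14)(6) = 4
D→E: (-14)(25) − (-19)(16) = -46
E→F: (-19)(0) − (19)(25) = -475
F→A: (19)(-9) − (25)(0) = -171
Σ = -793
Area = |Σ|/2 = 396.5.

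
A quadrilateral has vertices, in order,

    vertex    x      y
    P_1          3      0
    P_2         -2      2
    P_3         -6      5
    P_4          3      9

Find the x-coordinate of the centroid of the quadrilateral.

-35/264

Apply the shoelace (surveyor's) formula. First the cross-terms c_i = x_i·y_{i+1} − x_{i+1}·y_i:
  6, 2, -69, -27  ⇒  2A = -88, A = -44.
Then Σ (x_i + x_{i+1})·c_i = 35, so x̄ = 35 / (6·(-44)) = -35/264.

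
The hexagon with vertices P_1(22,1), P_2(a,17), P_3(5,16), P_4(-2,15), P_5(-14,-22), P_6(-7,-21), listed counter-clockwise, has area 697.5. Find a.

The doubled signed area Σ (x_i y_{i+1} − x_{i+1} y_i) is linear in a.
With a=0 it equals 1245; the coefficient of a is 15 (from the two edges through P_2).
So 15·a + 1245 = 2·697.5 = 1395 ⇒ a = 10.

10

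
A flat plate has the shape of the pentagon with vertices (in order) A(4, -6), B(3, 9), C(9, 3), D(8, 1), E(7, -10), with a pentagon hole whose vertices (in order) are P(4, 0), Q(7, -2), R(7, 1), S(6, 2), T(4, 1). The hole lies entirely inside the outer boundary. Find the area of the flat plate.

Outer boundary:
Σ = (54) + (-72) + (-15) + (-87) + (-2) = -122
Area = |Σ|/2 = 61.
Hole:
Apply the shoelace formula: 2A = Σ (x_i·y_{i+1} − x_{i+1}·y_i), indices taken mod 5.
P→Q: (4)(-2) − (7)(0) = -8
Q→R: (7)(1) − (7)(-2) = 21
R→S: (7)(2) − (6)(1) = 8
S→T: (6)(1) − (4)(2) = -2
T→P: (4)(0) − (4)(1) = -4
Σ = 15
Area = |Σ|/2 = 7.5.
Net area = 61 − 7.5 = 53.5.

53.5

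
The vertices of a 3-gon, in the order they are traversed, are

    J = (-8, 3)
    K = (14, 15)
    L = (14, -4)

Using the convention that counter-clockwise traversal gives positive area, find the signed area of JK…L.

Apply the shoelace (surveyor's) formula: 2A = Σ (x_i·y_{i+1} − x_{i+1}·y_i), indices taken mod 3.
J→K: (-8)(15) − (14)(3) = -162
K→L: (14)(-4) − (14)(15) = -266
L→J: (14)(3) − (-8)(-4) = 10
Σ = -418
Signed area = Σ/2 = -209 (negative ⇒ clockwise traversal).

-209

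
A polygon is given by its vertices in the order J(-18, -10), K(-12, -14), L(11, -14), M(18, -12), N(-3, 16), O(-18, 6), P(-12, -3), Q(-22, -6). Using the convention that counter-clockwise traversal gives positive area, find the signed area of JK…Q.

670

Apply Gauss's area formula: 2A = Σ (x_i·y_{i+1} − x_{i+1}·y_i), indices taken mod 8.
Σ = (132) + (322) + (120) + (252) + (270) + (126) + (6) + (112) = 1340
Signed area = Σ/2 = 670 (positive ⇒ counter-clockwise traversal).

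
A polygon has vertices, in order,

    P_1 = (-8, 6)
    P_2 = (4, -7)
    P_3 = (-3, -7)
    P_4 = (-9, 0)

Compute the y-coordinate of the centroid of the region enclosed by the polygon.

Apply the surveyor's formula. First the cross-terms c_i = x_i·y_{i+1} − x_{i+1}·y_i:
  32, -49, -63, -54  ⇒  2A = -134, A = -67.
Then Σ (y_i + y_{i+1})·c_i = 771, so ȳ = 771 / (6·(-67)) = -257/134.

-257/134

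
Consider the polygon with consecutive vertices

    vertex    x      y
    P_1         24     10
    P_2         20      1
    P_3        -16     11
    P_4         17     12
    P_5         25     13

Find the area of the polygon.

Cross-terms: -176, 236, -379, -79, -62  ⇒  Σ = -460
Area = |Σ|/2 = 230.

230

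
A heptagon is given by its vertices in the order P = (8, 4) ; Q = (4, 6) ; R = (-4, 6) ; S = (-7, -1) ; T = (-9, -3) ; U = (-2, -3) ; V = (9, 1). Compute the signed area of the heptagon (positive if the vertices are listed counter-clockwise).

Apply the shoelace (surveyor's) formula: 2A = Σ (x_i·y_{i+1} − x_{i+1}·y_i), indices taken mod 7.
Σ = (32) + (48) + (46) + (12) + (21) + (25) + (28) = 212
Signed area = Σ/2 = 106 (positive ⇒ counter-clockwise traversal).

106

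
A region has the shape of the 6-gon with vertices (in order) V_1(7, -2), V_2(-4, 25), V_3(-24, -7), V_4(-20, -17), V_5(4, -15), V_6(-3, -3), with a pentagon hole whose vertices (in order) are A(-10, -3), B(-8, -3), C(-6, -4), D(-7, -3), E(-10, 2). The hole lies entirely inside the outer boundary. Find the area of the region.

Outer boundary:
Apply Gauss's area formula: 2A = Σ (x_i·y_{i+1} − x_{i+1}·y_i), indices taken mod 6.
Σ = (167) + (628) + (268) + (368) + (-57) + (27) = 1401
Area = |Σ|/2 = 700.5.
Hole:
A→B: (-10)(-3) − (-8)(-3) = 6
B→C: (-8)(-4) − (-6)(-3) = 14
C→D: (-6)(-3) − (-7)(-4) = -10
D→E: (-7)(2) − (-10)(-3) = -44
E→A: (-10)(-3) − (-10)(2) = 50
Σ = 16
Area = |Σ|/2 = 8.
Net area = 700.5 − 8 = 692.5.

692.5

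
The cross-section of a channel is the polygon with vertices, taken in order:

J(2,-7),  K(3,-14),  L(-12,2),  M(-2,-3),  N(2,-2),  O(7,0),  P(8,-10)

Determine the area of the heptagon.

105.5

Apply the shoelace (surveyor's) formula: 2A = Σ (x_i·y_{i+1} − x_{i+1}·y_i), indices taken mod 7.
Cross-terms: -7, -162, 40, 10, 14, -70, -36  ⇒  Σ = -211
Area = |Σ|/2 = 105.5.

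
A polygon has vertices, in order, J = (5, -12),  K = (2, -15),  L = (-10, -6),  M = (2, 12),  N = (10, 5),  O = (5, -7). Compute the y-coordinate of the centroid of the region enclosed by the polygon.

-154/87

Apply the shoelace formula. First the cross-terms c_i = x_i·y_{i+1} − x_{i+1}·y_i:
  -51, -162, -108, -110, -95, -25  ⇒  2A = -551, A = -275.5.
Then Σ (y_i + y_{i+1})·c_i = 2926, so ȳ = 2926 / (6·(-275.5)) = -154/87.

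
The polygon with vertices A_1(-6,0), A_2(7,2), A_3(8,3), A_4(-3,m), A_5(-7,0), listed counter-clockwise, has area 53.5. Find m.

Write out the shoelace sum; only the two edges meeting at A_4 involve m:
2·Area = [(8·m − (-3)·3) + ((-3)·0 − (-7)·m)] + -7
       = 15·m + 2 = 107
⇒ m = 7.

7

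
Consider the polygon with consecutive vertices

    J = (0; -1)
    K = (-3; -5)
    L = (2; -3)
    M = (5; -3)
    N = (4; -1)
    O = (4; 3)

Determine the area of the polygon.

Apply the shoelace formula: 2A = Σ (x_i·y_{i+1} − x_{i+1}·y_i), indices taken mod 6.
Σ = (-3) + (19) + (9) + (7) + (16) + (-4) = 44
Area = |Σ|/2 = 22.

22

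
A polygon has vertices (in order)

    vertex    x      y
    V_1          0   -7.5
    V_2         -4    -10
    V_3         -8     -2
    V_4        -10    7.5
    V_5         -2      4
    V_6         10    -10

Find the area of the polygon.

151

Apply the shoelace formula: 2A = Σ (x_i·y_{i+1} − x_{i+1}·y_i), indices taken mod 6.
Cross-terms: -30, -72, -80, -25, -20, -75  ⇒  Σ = -302
Area = |Σ|/2 = 151.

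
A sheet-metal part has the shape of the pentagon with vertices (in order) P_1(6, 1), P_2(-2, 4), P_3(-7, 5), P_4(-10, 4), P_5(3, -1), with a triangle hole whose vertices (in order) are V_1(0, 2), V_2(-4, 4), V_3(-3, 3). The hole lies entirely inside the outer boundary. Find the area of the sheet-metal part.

35.5

Outer boundary:
P_1→P_2: (6)(4) − (-2)(1) = 26
P_2→P_3: (-2)(5) − (-7)(4) = 18
P_3→P_4: (-7)(4) − (-10)(5) = 22
P_4→P_5: (-10)(-1) − (3)(4) = -2
P_5→P_1: (3)(1) − (6)(-1) = 9
Σ = 73
Area = |Σ|/2 = 36.5.
Hole:
V_1→V_2: (0)(4) − (-4)(2) = 8
V_2→V_3: (-4)(3) − (-3)(4) = 0
V_3→V_1: (-3)(2) − (0)(3) = -6
Σ = 2
Area = |Σ|/2 = 1.
Net area = 36.5 − 1 = 35.5.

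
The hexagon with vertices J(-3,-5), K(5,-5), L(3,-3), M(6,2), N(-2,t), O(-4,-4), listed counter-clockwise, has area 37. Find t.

The doubled signed area Σ (x_i y_{i+1} − x_{i+1} y_i) is linear in t.
With t=0 it equals 84; the coefficient of t is 10 (from the two edges through N).
So 10·t + 84 = 2·37 = 74 ⇒ t = -1.

-1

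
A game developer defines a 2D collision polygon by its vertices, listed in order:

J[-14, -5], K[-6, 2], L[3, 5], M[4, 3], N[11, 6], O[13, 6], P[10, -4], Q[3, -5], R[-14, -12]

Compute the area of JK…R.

240

Apply the shoelace (surveyor's) formula: 2A = Σ (x_i·y_{i+1} − x_{i+1}·y_i), indices taken mod 9.
Σ = (-58) + (-36) + (-11) + (-9) + (-12) + (-112) + (-38) + (-106) + (-98) = -480
Area = |Σ|/2 = 240.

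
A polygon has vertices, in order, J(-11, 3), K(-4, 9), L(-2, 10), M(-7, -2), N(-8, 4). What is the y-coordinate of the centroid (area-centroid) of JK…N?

Apply the shoelace formula. First the cross-terms c_i = x_i·y_{i+1} − x_{i+1}·y_i:
  -87, -22, 74, -44, 20  ⇒  2A = -59, A = -29.5.
Then Σ (y_i + y_{i+1})·c_i = -818, so ȳ = -818 / (6·(-29.5)) = 818/177.

818/177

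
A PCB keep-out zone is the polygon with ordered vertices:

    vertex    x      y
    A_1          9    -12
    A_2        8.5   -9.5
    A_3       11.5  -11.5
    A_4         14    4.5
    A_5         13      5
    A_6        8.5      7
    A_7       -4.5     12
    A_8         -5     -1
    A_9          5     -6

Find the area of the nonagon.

263.875

A_1→A_2: (9)(-9.5) − (8.5)(-12) = 16.5
A_2→A_3: (8.5)(-11.5) − (11.5)(-9.5) = 11.5
A_3→A_4: (11.5)(4.5) − (14)(-11.5) = 212.75
A_4→A_5: (14)(5) − (13)(4.5) = 11.5
A_5→A_6: (13)(7) − (8.5)(5) = 48.5
A_6→A_7: (8.5)(12) − (-4.5)(7) = 133.5
A_7→A_8: (-4.5)(-1) − (-5)(12) = 64.5
A_8→A_9: (-5)(-6) − (5)(-1) = 35
A_9→A_1: (5)(-12) − (9)(-6) = -6
Σ = 527.75
Area = |Σ|/2 = 263.875.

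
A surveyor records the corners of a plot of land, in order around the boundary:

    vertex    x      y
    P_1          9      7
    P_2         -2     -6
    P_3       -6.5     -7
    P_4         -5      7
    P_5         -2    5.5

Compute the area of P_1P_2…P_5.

111.25

Apply the surveyor's formula: 2A = Σ (x_i·y_{i+1} − x_{i+1}·y_i), indices taken mod 5.
Σ = (-40) + (-25) + (-80.5) + (-13.5) + (-63.5) = -222.5
Area = |Σ|/2 = 111.25.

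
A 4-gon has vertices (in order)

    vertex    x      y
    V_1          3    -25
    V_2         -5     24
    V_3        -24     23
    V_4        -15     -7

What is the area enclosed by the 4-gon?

Apply the shoelace formula: 2A = Σ (x_i·y_{i+1} − x_{i+1}·y_i), indices taken mod 4.
Cross-terms: -53, 461, 513, 396  ⇒  Σ = 1317
Area = |Σ|/2 = 658.5.

658.5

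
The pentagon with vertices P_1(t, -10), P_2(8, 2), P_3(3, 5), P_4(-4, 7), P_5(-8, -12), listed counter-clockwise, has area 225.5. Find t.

The doubled signed area Σ (x_i y_{i+1} − x_{i+1} y_i) is linear in t.
With t=0 it equals 339; the coefficient of t is 14 (from the two edges through P_1).
So 14·t + 339 = 2·225.5 = 451 ⇒ t = 8.

8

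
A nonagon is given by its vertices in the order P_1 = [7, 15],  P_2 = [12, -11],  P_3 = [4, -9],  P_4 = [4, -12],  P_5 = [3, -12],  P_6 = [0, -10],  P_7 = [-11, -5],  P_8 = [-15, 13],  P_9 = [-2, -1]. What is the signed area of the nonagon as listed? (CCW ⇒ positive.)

-342.5

Σ = (-257) + (-64) + (-12) + (-12) + (-30) + (-110) + (-218) + (41) + (-23) = -685
Signed area = Σ/2 = -342.5 (negative ⇒ clockwise traversal).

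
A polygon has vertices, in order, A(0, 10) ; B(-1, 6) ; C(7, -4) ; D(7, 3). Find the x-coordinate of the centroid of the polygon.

Apply the surveyor's formula. First the cross-terms c_i = x_i·y_{i+1} − x_{i+1}·y_i:
  10, -38, 49, 70  ⇒  2A = 91, A = 45.5.
Then Σ (x_i + x_{i+1})·c_i = 938, so x̄ = 938 / (6·45.5) = 134/39.

134/39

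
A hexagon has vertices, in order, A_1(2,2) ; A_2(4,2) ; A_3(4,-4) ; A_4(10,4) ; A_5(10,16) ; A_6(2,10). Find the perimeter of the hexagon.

|A_1A_2| = √((2)² + (0)²) = √4 = 2
|A_2A_3| = √((0)² + (-6)²) = √36 = 6
|A_3A_4| = √((6)² + (8)²) = √100 = 10
|A_4A_5| = √((0)² + (12)²) = √144 = 12
|A_5A_6| = √((-8)² + (-6)²) = √100 = 10
|A_6A_1| = √((0)² + (-8)²) = √64 = 8
Perimeter = 2 + 6 + 10 + 12 + 10 + 8 = 48.

48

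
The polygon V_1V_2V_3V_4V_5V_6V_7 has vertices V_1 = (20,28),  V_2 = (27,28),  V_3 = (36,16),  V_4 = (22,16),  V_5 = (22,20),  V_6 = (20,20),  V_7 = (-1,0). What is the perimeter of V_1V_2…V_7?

|V_1V_2| = √((7)² + (0)²) = √49 = 7
|V_2V_3| = √((9)² + (-12)²) = √225 = 15
|V_3V_4| = √((-14)² + (0)²) = √196 = 14
|V_4V_5| = √((0)² + (4)²) = √16 = 4
|V_5V_6| = √((-2)² + (0)²) = √4 = 2
|V_6V_7| = √((-21)² + (-20)²) = √841 = 29
|V_7V_1| = √((21)² + (28)²) = √1225 = 35
Perimeter = 7 + 15 + 14 + 4 + 2 + 29 + 35 = 106.

106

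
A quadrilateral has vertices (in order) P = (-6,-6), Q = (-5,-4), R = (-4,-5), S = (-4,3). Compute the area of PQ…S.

P→Q: (-6)(-4) − (-5)(-6) = -6
Q→R: (-5)(-5) − (-4)(-4) = 9
R→S: (-4)(3) − (-4)(-5) = -32
S→P: (-4)(-6) − (-6)(3) = 42
Σ = 13
Area = |Σ|/2 = 6.5.

6.5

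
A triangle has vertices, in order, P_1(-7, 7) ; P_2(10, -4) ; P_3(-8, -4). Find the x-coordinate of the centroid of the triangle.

Apply the surveyor's formula. First the cross-terms c_i = x_i·y_{i+1} − x_{i+1}·y_i:
  -42, -72, -84  ⇒  2A = -198, A = -99.
Then Σ (x_i + x_{i+1})·c_i = 990, so x̄ = 990 / (6·(-99)) = -5/3.

-5/3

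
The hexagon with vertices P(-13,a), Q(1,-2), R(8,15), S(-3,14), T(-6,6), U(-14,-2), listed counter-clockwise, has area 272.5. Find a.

Write out the shoelace sum; only the two edges meeting at P involve a:
2·Area = [((-14)·a − (-13)·(-2)) + ((-13)·(-2) − 1·a)] + 350
       = -15·a + 350 = 545
⇒ a = -13.

-13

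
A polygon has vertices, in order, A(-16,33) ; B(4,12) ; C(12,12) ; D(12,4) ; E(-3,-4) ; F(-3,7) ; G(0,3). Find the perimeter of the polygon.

|AB| = √((20)² + (-21)²) = √841 = 29
|BC| = √((8)² + (0)²) = √64 = 8
|CD| = √((0)² + (-8)²) = √64 = 8
|DE| = √((-15)² + (-8)²) = √289 = 17
|EF| = √((0)² + (11)²) = √121 = 11
|FG| = √((3)² + (-4)²) = √25 = 5
|GA| = √((-16)² + (30)²) = √1156 = 34
Perimeter = 29 + 8 + 8 + 17 + 11 + 5 + 34 = 112.

112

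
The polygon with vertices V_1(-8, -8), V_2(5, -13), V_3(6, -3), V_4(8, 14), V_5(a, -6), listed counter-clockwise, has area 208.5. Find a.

-9

The doubled signed area Σ (x_i y_{i+1} − x_{i+1} y_i) is linear in a.
With a=0 it equals 219; the coefficient of a is -22 (from the two edges through V_5).
So -22·a + 219 = 2·208.5 = 417 ⇒ a = -9.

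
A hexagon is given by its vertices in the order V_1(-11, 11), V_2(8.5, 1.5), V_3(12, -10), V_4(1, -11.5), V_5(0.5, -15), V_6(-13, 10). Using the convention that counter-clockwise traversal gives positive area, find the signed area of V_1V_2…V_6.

-286.625

Apply the shoelace (surveyor's) formula: 2A = Σ (x_i·y_{i+1} − x_{i+1}·y_i), indices taken mod 6.
Σ = (-110) + (-103) + (-128) + (-9.25) + (-190) + (-33) = -573.25
Signed area = Σ/2 = -286.625 (negative ⇒ clockwise traversal).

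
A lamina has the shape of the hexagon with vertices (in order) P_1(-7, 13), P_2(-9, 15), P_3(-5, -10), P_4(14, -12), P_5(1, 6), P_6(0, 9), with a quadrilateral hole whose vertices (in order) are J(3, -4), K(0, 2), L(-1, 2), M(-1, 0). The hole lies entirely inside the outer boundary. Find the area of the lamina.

Outer boundary:
Cross-terms: 12, 165, 200, 96, 9, 63  ⇒  Σ = 545
Area = |Σ|/2 = 272.5.
Hole:
Apply the shoelace (surveyor's) formula: 2A = Σ (x_i·y_{i+1} − x_{i+1}·y_i), indices taken mod 4.
J→K: (3)(2) − (0)(-4) = 6
K→L: (0)(2) − (-1)(2) = 2
L→M: (-1)(0) − (-1)(2) = 2
M→J: (-1)(-4) − (3)(0) = 4
Σ = 14
Area = |Σ|/2 = 7.
Net area = 272.5 − 7 = 265.5.

265.5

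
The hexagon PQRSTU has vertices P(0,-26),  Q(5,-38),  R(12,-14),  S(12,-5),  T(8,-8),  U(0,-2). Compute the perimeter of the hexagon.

86

|PQ| = √((5)² + (-12)²) = √169 = 13
|QR| = √((7)² + (24)²) = √625 = 25
|RS| = √((0)² + (9)²) = √81 = 9
|ST| = √((-4)² + (-3)²) = √25 = 5
|TU| = √((-8)² + (6)²) = √100 = 10
|UP| = √((0)² + (-24)²) = √576 = 24
Perimeter = 13 + 25 + 9 + 5 + 10 + 24 = 86.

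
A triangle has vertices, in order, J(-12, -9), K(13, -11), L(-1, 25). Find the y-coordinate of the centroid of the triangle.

5/3

Apply the shoelace (surveyor's) formula. First the cross-terms c_i = x_i·y_{i+1} − x_{i+1}·y_i:
  249, 314, 309  ⇒  2A = 872, A = 436.
Then Σ (y_i + y_{i+1})·c_i = 4360, so ȳ = 4360 / (6·436) = 5/3.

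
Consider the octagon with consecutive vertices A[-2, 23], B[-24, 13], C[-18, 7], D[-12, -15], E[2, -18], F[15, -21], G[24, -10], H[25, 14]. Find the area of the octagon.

Apply the shoelace formula: 2A = Σ (x_i·y_{i+1} − x_{i+1}·y_i), indices taken mod 8.
A→B: (-2)(13) − (-24)(23) = 526
B→C: (-24)(7) − (-18)(13) = 66
C→D: (-18)(-15) − (-12)(7) = 354
D→E: (-12)(-18) − (2)(-15) = 246
E→F: (2)(-21) − (15)(-18) = 228
F→G: (15)(-10) − (24)(-21) = 354
G→H: (24)(14) − (25)(-10) = 586
H→A: (25)(23) − (-2)(14) = 603
Σ = 2963
Area = |Σ|/2 = 1481.5.

1481.5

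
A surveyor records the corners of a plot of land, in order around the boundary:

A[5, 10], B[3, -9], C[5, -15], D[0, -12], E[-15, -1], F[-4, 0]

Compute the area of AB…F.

Apply the shoelace (surveyor's) formula: 2A = Σ (x_i·y_{i+1} − x_{i+1}·y_i), indices taken mod 6.
A→B: (5)(-9) − (3)(10) = -75
B→C: (3)(-15) − (5)(-9) = 0
C→D: (5)(-12) − (0)(-15) = -60
D→E: (0)(-1) − (-15)(-12) = -180
E→F: (-15)(0) − (-4)(-1) = -4
F→A: (-4)(10) − (5)(0) = -40
Σ = -359
Area = |Σ|/2 = 179.5.

179.5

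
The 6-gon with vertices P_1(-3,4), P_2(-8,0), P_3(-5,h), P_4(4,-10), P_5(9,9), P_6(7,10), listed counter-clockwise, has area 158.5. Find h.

-2

Write out the shoelace sum; only the two edges meeting at P_3 involve h:
2·Area = [((-8)·h − (-5)·0) + ((-5)·(-10) − 4·h)] + 243
       = -12·h + 293 = 317
⇒ h = -2.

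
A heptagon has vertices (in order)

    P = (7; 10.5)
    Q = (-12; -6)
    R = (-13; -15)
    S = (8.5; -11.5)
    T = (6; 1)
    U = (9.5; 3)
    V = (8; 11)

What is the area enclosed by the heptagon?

Cross-terms: 84, 102, 277, 77.5, 8.5, 80.5, 7  ⇒  Σ = 636.5
Area = |Σ|/2 = 318.25.

318.25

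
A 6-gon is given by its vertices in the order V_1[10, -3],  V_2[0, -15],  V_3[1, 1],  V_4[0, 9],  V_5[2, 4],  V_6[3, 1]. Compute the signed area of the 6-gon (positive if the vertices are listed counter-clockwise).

V_1→V_2: (10)(-15) − (0)(-3) = -150
V_2→V_3: (0)(1) − (1)(-15) = 15
V_3→V_4: (1)(9) − (0)(1) = 9
V_4→V_5: (0)(4) − (2)(9) = -18
V_5→V_6: (2)(1) − (3)(4) = -10
V_6→V_1: (3)(-3) − (10)(1) = -19
Σ = -173
Signed area = Σ/2 = -86.5 (negative ⇒ clockwise traversal).

-86.5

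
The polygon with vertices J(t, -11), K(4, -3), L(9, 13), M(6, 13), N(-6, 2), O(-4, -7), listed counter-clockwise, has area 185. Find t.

6

The doubled signed area Σ (x_i y_{i+1} − x_{i+1} y_i) is linear in t.
With t=0 it equals 346; the coefficient of t is 4 (from the two edges through J).
So 4·t + 346 = 2·185 = 370 ⇒ t = 6.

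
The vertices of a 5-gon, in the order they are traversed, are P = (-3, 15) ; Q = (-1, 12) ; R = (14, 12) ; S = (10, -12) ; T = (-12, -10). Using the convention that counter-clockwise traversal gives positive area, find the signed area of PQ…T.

Apply the surveyor's formula: 2A = Σ (x_i·y_{i+1} − x_{i+1}·y_i), indices taken mod 5.
Cross-terms: -21, -180, -288, -244, -210  ⇒  Σ = -943
Signed area = Σ/2 = -471.5 (negative ⇒ clockwise traversal).

-471.5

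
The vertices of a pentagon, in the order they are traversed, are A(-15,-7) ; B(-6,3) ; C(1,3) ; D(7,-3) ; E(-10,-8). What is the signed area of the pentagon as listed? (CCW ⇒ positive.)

Apply the shoelace formula: 2A = Σ (x_i·y_{i+1} − x_{i+1}·y_i), indices taken mod 5.
Cross-terms: -87, -21, -24, -86, -50  ⇒  Σ = -268
Signed area = Σ/2 = -134 (negative ⇒ clockwise traversal).

-134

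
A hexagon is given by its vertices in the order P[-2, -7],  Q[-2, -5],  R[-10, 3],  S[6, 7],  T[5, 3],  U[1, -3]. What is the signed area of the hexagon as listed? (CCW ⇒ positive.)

Σ = (-4) + (-56) + (-88) + (-17) + (-18) + (-13) = -196
Signed area = Σ/2 = -98 (negative ⇒ clockwise traversal).

-98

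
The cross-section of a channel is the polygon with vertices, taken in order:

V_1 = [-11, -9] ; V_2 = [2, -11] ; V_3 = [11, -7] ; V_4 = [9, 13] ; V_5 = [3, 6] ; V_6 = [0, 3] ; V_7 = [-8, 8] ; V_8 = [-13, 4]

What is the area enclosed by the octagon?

366.5

Cross-terms: 139, 107, 206, 15, 9, 24, 72, 161  ⇒  Σ = 733
Area = |Σ|/2 = 366.5.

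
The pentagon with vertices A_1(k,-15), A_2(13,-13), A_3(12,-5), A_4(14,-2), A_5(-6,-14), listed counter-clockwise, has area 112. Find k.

10

The doubled signed area Σ (x_i y_{i+1} − x_{i+1} y_i) is linear in k.
With k=0 it equals 214; the coefficient of k is 1 (from the two edges through A_1).
So 1·k + 214 = 2·112 = 224 ⇒ k = 10.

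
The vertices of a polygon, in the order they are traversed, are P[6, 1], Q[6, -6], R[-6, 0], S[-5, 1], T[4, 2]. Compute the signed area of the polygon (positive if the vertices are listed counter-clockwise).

-53

Apply Gauss's area formula: 2A = Σ (x_i·y_{i+1} − x_{i+1}·y_i), indices taken mod 5.
Cross-terms: -42, -36, -6, -14, -8  ⇒  Σ = -106
Signed area = Σ/2 = -53 (negative ⇒ clockwise traversal).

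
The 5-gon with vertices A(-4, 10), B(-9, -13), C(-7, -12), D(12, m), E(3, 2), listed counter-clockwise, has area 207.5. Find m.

-5

The doubled signed area Σ (x_i y_{i+1} − x_{i+1} y_i) is linear in m.
With m=0 it equals 365; the coefficient of m is -10 (from the two edges through D).
So -10·m + 365 = 2·207.5 = 415 ⇒ m = -5.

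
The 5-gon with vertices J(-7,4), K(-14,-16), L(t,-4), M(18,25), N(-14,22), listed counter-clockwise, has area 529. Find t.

-2

The doubled signed area Σ (x_i y_{i+1} − x_{i+1} y_i) is linear in t.
With t=0 it equals 1140; the coefficient of t is 41 (from the two edges through L).
So 41·t + 1140 = 2·529 = 1058 ⇒ t = -2.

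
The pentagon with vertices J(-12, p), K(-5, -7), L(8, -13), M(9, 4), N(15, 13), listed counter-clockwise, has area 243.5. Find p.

The doubled signed area Σ (x_i y_{i+1} − x_{i+1} y_i) is linear in p.
With p=0 it equals 567; the coefficient of p is 20 (from the two edges through J).
So 20·p + 567 = 2·243.5 = 487 ⇒ p = -4.

-4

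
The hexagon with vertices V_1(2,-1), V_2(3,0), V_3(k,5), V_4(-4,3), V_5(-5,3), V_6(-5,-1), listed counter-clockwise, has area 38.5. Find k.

3

Write out the shoelace sum; only the two edges meeting at V_3 involve k:
2·Area = [(3·5 − k·0) + (k·3 − (-4)·5)] + 33
       = 3·k + 68 = 77
⇒ k = 3.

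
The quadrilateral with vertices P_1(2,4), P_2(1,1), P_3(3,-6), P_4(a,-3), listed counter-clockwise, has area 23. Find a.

Write out the shoelace sum; only the two edges meeting at P_4 involve a:
2·Area = [(3·(-3) − a·(-6)) + (a·4 − 2·(-3))] + -11
       = 10·a + -14 = 46
⇒ a = 6.

6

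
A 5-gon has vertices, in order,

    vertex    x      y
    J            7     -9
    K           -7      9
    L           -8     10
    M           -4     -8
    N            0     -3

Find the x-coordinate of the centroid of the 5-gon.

-393/139

Apply Gauss's area formula. First the cross-terms c_i = x_i·y_{i+1} − x_{i+1}·y_i:
  0, 2, 104, 12, 21  ⇒  2A = 139, A = 69.5.
Then Σ (x_i + x_{i+1})·c_i = -1179, so x̄ = -1179 / (6·69.5) = -393/139.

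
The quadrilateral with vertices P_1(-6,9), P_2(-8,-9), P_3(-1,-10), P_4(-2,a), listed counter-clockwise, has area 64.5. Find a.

-6

The doubled signed area Σ (x_i y_{i+1} − x_{i+1} y_i) is linear in a.
With a=0 it equals 159; the coefficient of a is 5 (from the two edges through P_4).
So 5·a + 159 = 2·64.5 = 129 ⇒ a = -6.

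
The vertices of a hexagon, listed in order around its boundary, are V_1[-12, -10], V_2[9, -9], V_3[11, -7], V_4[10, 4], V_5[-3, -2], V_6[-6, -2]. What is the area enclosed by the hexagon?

185

Apply the shoelace (surveyor's) formula: 2A = Σ (x_i·y_{i+1} − x_{i+1}·y_i), indices taken mod 6.
V_1→V_2: (-12)(-9) − (9)(-10) = 198
V_2→V_3: (9)(-7) − (11)(-9) = 36
V_3→V_4: (11)(4) − (10)(-7) = 114
V_4→V_5: (10)(-2) − (-3)(4) = -8
V_5→V_6: (-3)(-2) − (-6)(-2) = -6
V_6→V_1: (-6)(-10) − (-12)(-2) = 36
Σ = 370
Area = |Σ|/2 = 185.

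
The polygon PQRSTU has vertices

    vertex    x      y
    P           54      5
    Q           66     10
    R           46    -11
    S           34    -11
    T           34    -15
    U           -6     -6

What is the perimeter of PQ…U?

|PQ| = √((12)² + (5)²) = √169 = 13
|QR| = √((-20)² + (-21)²) = √841 = 29
|RS| = √((-12)² + (0)²) = √144 = 12
|ST| = √((0)² + (-4)²) = √16 = 4
|TU| = √((-40)² + (9)²) = √1681 = 41
|UP| = √((60)² + (11)²) = √3721 = 61
Perimeter = 13 + 29 + 12 + 4 + 41 + 61 = 160.

160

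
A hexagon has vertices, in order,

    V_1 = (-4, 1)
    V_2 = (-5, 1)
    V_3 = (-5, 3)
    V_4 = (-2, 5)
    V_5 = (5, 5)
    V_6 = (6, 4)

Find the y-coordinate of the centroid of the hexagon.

Apply the shoelace formula. First the cross-terms c_i = x_i·y_{i+1} − x_{i+1}·y_i:
  1, -10, -19, -35, -10, 22  ⇒  2A = -51, A = -25.5.
Then Σ (y_i + y_{i+1})·c_i = -520, so ȳ = -520 / (6·(-25.5)) = 520/153.

520/153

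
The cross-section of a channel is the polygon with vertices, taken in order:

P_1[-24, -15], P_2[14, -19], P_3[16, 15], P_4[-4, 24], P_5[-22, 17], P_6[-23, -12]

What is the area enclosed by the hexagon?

1398

Σ = (666) + (514) + (444) + (460) + (655) + (57) = 2796
Area = |Σ|/2 = 1398.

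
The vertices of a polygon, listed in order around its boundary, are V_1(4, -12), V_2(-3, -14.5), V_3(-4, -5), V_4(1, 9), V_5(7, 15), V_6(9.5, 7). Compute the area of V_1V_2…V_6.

225.75

Apply Gauss's area formula: 2A = Σ (x_i·y_{i+1} − x_{i+1}·y_i), indices taken mod 6.
V_1→V_2: (4)(-14.5) − (-3)(-12) = -94
V_2→V_3: (-3)(-5) − (-4)(-14.5) = -43
V_3→V_4: (-4)(9) − (1)(-5) = -31
V_4→V_5: (1)(15) − (7)(9) = -48
V_5→V_6: (7)(7) − (9.5)(15) = -93.5
V_6→V_1: (9.5)(-12) − (4)(7) = -142
Σ = -451.5
Area = |Σ|/2 = 225.75.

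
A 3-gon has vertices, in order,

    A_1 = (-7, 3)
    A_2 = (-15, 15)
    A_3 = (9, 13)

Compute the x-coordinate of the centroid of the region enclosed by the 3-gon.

Apply the surveyor's formula. First the cross-terms c_i = x_i·y_{i+1} − x_{i+1}·y_i:
  -60, -330, 118  ⇒  2A = -272, A = -136.
Then Σ (x_i + x_{i+1})·c_i = 3536, so x̄ = 3536 / (6·(-136)) = -13/3.

-13/3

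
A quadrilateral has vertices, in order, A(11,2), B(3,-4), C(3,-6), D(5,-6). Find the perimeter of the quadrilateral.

|AB| = √((-8)² + (-6)²) = √100 = 10
|BC| = √((0)² + (-2)²) = √4 = 2
|CD| = √((2)² + (0)²) = √4 = 2
|DA| = √((6)² + (8)²) = √100 = 10
Perimeter = 10 + 2 + 2 + 10 = 24.

24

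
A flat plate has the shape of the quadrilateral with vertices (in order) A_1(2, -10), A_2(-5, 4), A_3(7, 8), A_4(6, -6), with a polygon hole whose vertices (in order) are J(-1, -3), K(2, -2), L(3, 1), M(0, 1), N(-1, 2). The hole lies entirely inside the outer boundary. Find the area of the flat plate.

Outer boundary:
Apply the shoelace formula: 2A = Σ (x_i·y_{i+1} − x_{i+1}·y_i), indices taken mod 4.
A_1→A_2: (2)(4) − (-5)(-10) = -42
A_2→A_3: (-5)(8) − (7)(4) = -68
A_3→A_4: (7)(-6) − (6)(8) = -90
A_4→A_1: (6)(-10) − (2)(-6) = -48
Σ = -248
Area = |Σ|/2 = 124.
Hole:
Apply the shoelace (surveyor's) formula: 2A = Σ (x_i·y_{i+1} − x_{i+1}·y_i), indices taken mod 5.
Cross-terms: 8, 8, 3, 1, 5  ⇒  Σ = 25
Area = |Σ|/2 = 12.5.
Net area = 124 − 12.5 = 111.5.

111.5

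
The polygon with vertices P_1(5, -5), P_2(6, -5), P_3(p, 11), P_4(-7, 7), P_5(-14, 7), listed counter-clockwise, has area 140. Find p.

4

Write out the shoelace sum; only the two edges meeting at P_3 involve p:
2·Area = [(6·11 − p·(-5)) + (p·7 − (-7)·11)] + 89
       = 12·p + 232 = 280
⇒ p = 4.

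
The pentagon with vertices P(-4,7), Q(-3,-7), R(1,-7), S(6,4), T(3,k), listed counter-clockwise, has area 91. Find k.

Write out the shoelace sum; only the two edges meeting at T involve k:
2·Area = [(6·k − 3·4) + (3·7 − (-4)·k)] + 123
       = 10·k + 132 = 182
⇒ k = 5.

5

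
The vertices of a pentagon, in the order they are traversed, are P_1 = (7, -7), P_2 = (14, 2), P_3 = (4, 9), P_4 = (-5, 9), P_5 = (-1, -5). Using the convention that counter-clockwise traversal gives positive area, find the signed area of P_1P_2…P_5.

193.5

P_1→P_2: (7)(2) − (14)(-7) = 112
P_2→P_3: (14)(9) − (4)(2) = 118
P_3→P_4: (4)(9) − (-5)(9) = 81
P_4→P_5: (-5)(-5) − (-1)(9) = 34
P_5→P_1: (-1)(-7) − (7)(-5) = 42
Σ = 387
Signed area = Σ/2 = 193.5 (positive ⇒ counter-clockwise traversal).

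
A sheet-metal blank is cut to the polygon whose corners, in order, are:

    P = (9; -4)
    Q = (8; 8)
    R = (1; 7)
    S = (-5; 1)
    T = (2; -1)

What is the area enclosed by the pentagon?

Apply the shoelace formula: 2A = Σ (x_i·y_{i+1} − x_{i+1}·y_i), indices taken mod 5.
Σ = (104) + (48) + (36) + (3) + (1) = 192
Area = |Σ|/2 = 96.

96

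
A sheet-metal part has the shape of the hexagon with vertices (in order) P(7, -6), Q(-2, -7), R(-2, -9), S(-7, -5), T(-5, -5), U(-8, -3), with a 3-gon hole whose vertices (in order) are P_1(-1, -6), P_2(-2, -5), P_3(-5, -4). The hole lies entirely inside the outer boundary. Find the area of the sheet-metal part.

Outer boundary:
Apply the shoelace formula: 2A = Σ (x_i·y_{i+1} − x_{i+1}·y_i), indices taken mod 6.
P→Q: (7)(-7) − (-2)(-6) = -61
Q→R: (-2)(-9) − (-2)(-7) = 4
R→S: (-2)(-5) − (-7)(-9) = -53
S→T: (-7)(-5) − (-5)(-5) = 10
T→U: (-5)(-3) − (-8)(-5) = -25
U→P: (-8)(-6) − (7)(-3) = 69
Σ = -56
Area = |Σ|/2 = 28.
Hole:
Apply the shoelace (surveyor's) formula: 2A = Σ (x_i·y_{i+1} − x_{i+1}·y_i), indices taken mod 3.
P_1→P_2: (-1)(-5) − (-2)(-6) = -7
P_2→P_3: (-2)(-4) − (-5)(-5) = -17
P_3→P_1: (-5)(-6) − (-1)(-4) = 26
Σ = 2
Area = |Σ|/2 = 1.
Net area = 28 − 1 = 27.

27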